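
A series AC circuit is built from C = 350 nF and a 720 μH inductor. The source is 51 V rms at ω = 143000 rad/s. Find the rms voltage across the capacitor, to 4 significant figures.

12.28 V

X_L = ωL = 103.0 Ω
X_C = 1/(ωC) = 19.98 Ω
Net reactance X = X_L − X_C = 82.98 Ω
Z = j82.98 Ω
|Z| = √(0² + 82.98²) = 82.98 Ω
I = V/|Z| = 614.6 mA
V_C = I·|Z_C| = 0.6146 × 19.98 = 12.28 V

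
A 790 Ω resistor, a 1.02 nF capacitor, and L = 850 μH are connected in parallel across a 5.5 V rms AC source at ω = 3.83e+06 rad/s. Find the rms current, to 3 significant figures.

X_L = ωL = 3260 Ω
X_C = 1/(ωC) = 256 Ω
Parallel: admittances add. Y = 1/R + 1/(jωL) + jωC
Y = (0.00127 + j0.00360) S
|Y| = 0.00382 S → |Z| = 1/|Y| = 262 Ω, ∠Z = −∠Y = -70.6°
I = V/|Z| = 5.5/262 = 21.0 mA

21.0 mA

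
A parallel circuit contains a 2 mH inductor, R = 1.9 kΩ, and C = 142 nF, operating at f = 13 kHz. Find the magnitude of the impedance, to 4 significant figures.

181.7 Ω

ω = 2πf = 81680 rad/s
X_L = ωL = 163.4 Ω
X_C = 1/(ωC) = 86.22 Ω
Parallel: admittances add. Y = 1/R + 1/(jωL) + jωC
Y = (0.0005263 + j0.005477) S
|Y| = 0.005503 S → |Z| = 1/|Y| = 181.7 Ω, ∠Z = −∠Y = -84.51°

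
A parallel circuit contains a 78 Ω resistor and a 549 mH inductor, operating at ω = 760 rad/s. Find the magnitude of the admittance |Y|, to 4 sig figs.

13.04 mS

X_L = ωL = 417.2 Ω
Parallel: admittances add. Y = 1/R + 1/(jωL)
Y = (0.01282 − j0.002397) S
|Y| = 0.01304 S → |Z| = 1/|Y| = 76.67 Ω, ∠Z = −∠Y = 10.59°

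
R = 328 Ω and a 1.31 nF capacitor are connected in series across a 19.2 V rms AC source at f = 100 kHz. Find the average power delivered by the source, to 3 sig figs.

ω = 2πf = 628300 rad/s
X_C = 1/(ωC) = 1210 Ω
Z = 328 − j1210 Ω
|Z| = √(328² + 1210²) = 1260 Ω
∠Z = arctan(-1210/328) = -74.9°
I = V/|Z| = 15.3 mA
P = VI cos φ = 19.2 × 0.0153 × cos(-74.9°) = 76.4 mW

76.4 mW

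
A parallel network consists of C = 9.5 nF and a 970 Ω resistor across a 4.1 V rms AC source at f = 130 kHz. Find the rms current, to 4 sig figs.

32.09 mA

ω = 2πf = 816800 rad/s
X_C = 1/(ωC) = 128.9 Ω
Parallel: admittances add. Y = 1/R + jωC
Y = (0.001031 + j0.007760) S
|Y| = 0.007828 S → |Z| = 1/|Y| = 127.7 Ω, ∠Z = −∠Y = -82.43°
I = V/|Z| = 4.1/127.7 = 32.09 mA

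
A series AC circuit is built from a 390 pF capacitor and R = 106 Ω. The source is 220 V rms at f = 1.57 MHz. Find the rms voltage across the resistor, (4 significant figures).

ω = 2πf = 9.865e+06 rad/s
X_C = 1/(ωC) = 259.9 Ω
Z = 106.0 − j259.9 Ω
|Z| = √(106.0² + 259.9²) = 280.7 Ω
I = V/|Z| = 783.7 mA
V_R = I·|Z_R| = 0.7837 × 106.0 = 83.07 V

83.07 V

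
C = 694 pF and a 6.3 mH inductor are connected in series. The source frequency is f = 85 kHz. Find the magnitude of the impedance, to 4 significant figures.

666.6 Ω

ω = 2πf = 534100 rad/s
X_L = ωL = 3365 Ω
X_C = 1/(ωC) = 2698 Ω
Net reactance X = X_L − X_C = 666.6 Ω
Z = j666.6 Ω
|Z| = √(0² + 666.6²) = 666.6 Ω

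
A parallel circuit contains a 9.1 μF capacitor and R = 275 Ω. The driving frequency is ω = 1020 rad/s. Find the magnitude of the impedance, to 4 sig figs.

X_C = 1/(ωC) = 107.7 Ω
Parallel: admittances add. Y = 1/R + jωC
Y = (0.003636 + j0.009282) S
|Y| = 0.009969 S → |Z| = 1/|Y| = 100.3 Ω, ∠Z = −∠Y = -68.61°

100.3 Ω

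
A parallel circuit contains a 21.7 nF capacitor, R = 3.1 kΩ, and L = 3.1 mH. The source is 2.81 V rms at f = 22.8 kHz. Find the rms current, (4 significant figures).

ω = 2πf = 143300 rad/s
X_L = ωL = 444.1 Ω
X_C = 1/(ωC) = 321.7 Ω
Parallel: admittances add. Y = 1/R + 1/(jωL) + jωC
Y = (0.0003226 + j0.0008569) S
|Y| = 0.0009156 S → |Z| = 1/|Y| = 1092 Ω, ∠Z = −∠Y = -69.37°
I = V/|Z| = 2.81/1092 = 2.573 mA

2.573 mA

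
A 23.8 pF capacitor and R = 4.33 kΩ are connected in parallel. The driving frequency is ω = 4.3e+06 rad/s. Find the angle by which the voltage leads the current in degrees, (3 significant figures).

-23.9°

X_C = 1/(ωC) = 9770 Ω
Parallel: admittances add. Y = 1/R + jωC
Y = (0.000231 + j0.000102) S
|Y| = 0.000253 S → |Z| = 1/|Y| = 3960 Ω, ∠Z = −∠Y = -23.9°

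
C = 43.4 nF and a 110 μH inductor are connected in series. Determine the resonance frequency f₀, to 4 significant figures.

ω₀ = 1/√(LC) = 1/√(0.00011 × 4.34e-08) = 457700 rad/s
f₀ = ω₀/(2π) = 72.84 kHz

72.84 kHz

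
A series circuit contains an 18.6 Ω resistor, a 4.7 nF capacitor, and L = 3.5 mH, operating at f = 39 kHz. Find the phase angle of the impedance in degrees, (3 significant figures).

-29.7°

ω = 2πf = 245000 rad/s
X_L = ωL = 858 Ω
X_C = 1/(ωC) = 868 Ω
Net reactance X = X_L − X_C = -10.6 Ω
Z = 18.6 − j10.6 Ω
|Z| = √(18.6² + 10.6²) = 21.4 Ω
∠Z = arctan(-10.6/18.6) = -29.7°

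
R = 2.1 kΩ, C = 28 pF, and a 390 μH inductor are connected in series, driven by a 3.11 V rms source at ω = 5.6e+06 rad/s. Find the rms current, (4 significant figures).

X_L = ωL = 2184 Ω
X_C = 1/(ωC) = 6378 Ω
Net reactance X = X_L − X_C = -4194 Ω
Z = 2100 − j4194 Ω
|Z| = √(2100² + 4194²) = 4690 Ω
I = V/|Z| = 3.11/4690 = 663.1 μA

663.1 μA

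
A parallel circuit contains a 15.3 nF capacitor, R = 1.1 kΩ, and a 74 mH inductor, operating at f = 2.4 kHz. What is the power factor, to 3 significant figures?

0.807

ω = 2πf = 15080 rad/s
X_L = ωL = 1120 Ω
X_C = 1/(ωC) = 4330 Ω
Parallel: admittances add. Y = 1/R + 1/(jωL) + jωC
Y = (0.000909 − j0.000665) S
|Y| = 0.00113 S → |Z| = 1/|Y| = 888 Ω, ∠Z = −∠Y = 36.2°
cos φ = cos(36.2°) = 0.807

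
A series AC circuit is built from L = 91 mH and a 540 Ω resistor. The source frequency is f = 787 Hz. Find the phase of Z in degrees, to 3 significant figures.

ω = 2πf = 4945 rad/s
X_L = ωL = 450 Ω
Z = 540 + j450 Ω
|Z| = √(540² + 450²) = 703 Ω
∠Z = arctan(450/540) = 39.8°

39.8°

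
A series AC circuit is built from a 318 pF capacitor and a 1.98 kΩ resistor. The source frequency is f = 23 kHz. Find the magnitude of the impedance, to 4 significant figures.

21850 Ω

ω = 2πf = 144500 rad/s
X_C = 1/(ωC) = 21760 Ω
Z = 1980 − j21760 Ω
|Z| = √(1980² + 21760²) = 21850 Ω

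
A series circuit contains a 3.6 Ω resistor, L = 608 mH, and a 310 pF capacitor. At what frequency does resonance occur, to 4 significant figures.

ω₀ = 1/√(LC) = 1/√(0.608 × 3.1e-10) = 72840 rad/s
f₀ = ω₀/(2π) = 11.59 kHz

11.59 kHz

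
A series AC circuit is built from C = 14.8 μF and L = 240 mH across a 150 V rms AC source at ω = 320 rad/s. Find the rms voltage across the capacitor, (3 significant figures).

X_L = ωL = 76.8 Ω
X_C = 1/(ωC) = 211 Ω
Net reactance X = X_L − X_C = -134 Ω
Z = − j134 Ω
|Z| = √(0² + 134²) = 134 Ω
I = V/|Z| = 1.12 A
V_C = I·|Z_C| = 1.12 × 211 = 236 V

236 V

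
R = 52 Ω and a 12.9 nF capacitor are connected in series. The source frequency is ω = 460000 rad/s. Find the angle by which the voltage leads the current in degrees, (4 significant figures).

-72.85°

X_C = 1/(ωC) = 168.5 Ω
Z = 52.00 − j168.5 Ω
|Z| = √(52.00² + 168.5²) = 176.4 Ω
∠Z = arctan(-168.5/52.00) = -72.85°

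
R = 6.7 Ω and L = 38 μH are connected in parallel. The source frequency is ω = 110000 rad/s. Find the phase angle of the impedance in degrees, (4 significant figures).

58.04°

X_L = ωL = 4.180 Ω
Parallel: admittances add. Y = 1/R + 1/(jωL)
Y = (0.1493 − j0.2392) S
|Y| = 0.2820 S → |Z| = 1/|Y| = 3.546 Ω, ∠Z = −∠Y = 58.04°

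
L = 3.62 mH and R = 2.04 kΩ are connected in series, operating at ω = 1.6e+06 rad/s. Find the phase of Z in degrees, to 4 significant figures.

X_L = ωL = 5792 Ω
Z = 2040 + j5792 Ω
|Z| = √(2040² + 5792²) = 6141 Ω
∠Z = arctan(5792/2040) = 70.60°

70.60°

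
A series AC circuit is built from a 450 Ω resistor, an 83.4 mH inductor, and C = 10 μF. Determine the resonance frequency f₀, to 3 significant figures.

ω₀ = 1/√(LC) = 1/√(0.0834 × 1e-05) = 1095 rad/s
f₀ = ω₀/(2π) = 174 Hz

174 Hz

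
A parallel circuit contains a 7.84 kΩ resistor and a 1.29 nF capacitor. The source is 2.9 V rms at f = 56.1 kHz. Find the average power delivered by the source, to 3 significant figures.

1.07 mW

ω = 2πf = 352500 rad/s
X_C = 1/(ωC) = 2200 Ω
Parallel: admittances add. Y = 1/R + jωC
Y = (0.000128 + j0.000455) S
|Y| = 0.000472 S → |Z| = 1/|Y| = 2120 Ω, ∠Z = −∠Y = -74.3°
I = V/|Z| = 1.37 mA
P = VI cos φ = 2.9 × 0.00137 × cos(-74.3°) = 1.07 mW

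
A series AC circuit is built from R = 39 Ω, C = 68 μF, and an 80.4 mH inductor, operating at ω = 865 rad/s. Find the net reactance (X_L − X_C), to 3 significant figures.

52.5 Ω

X_L = ωL = 69.5 Ω
X_C = 1/(ωC) = 17.0 Ω
X = 69.5 − 17.0 = 52.5 Ω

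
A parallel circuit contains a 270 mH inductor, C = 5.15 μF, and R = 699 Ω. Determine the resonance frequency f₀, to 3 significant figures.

ω₀ = 1/√(LC) = 1/√(0.27 × 5.15e-06) = 848.0 rad/s
f₀ = ω₀/(2π) = 135 Hz

135 Hz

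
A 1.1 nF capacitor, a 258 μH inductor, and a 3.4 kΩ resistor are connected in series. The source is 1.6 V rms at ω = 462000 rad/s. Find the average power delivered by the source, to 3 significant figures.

X_L = ωL = 119 Ω
X_C = 1/(ωC) = 1970 Ω
Net reactance X = X_L − X_C = -1850 Ω
Z = 3400 − j1850 Ω
|Z| = √(3400² + 1850²) = 3870 Ω
∠Z = arctan(-1850/3400) = -28.5°
I = V/|Z| = 413 μA
P = VI cos φ = 1.6 × 0.000413 × cos(-28.5°) = 581 μW

581 μW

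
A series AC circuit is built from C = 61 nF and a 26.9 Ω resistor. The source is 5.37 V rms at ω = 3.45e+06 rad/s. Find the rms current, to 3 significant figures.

197 mA

X_C = 1/(ωC) = 4.75 Ω
Z = 26.9 − j4.75 Ω
|Z| = √(26.9² + 4.75²) = 27.3 Ω
I = V/|Z| = 5.37/27.3 = 197 mA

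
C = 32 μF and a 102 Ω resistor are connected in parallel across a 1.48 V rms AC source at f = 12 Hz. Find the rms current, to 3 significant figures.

14.9 mA

ω = 2πf = 75.40 rad/s
X_C = 1/(ωC) = 414 Ω
Parallel: admittances add. Y = 1/R + jωC
Y = (0.00980 + j0.00241) S
|Y| = 0.0101 S → |Z| = 1/|Y| = 99.0 Ω, ∠Z = −∠Y = -13.8°
I = V/|Z| = 1.48/99.0 = 14.9 mA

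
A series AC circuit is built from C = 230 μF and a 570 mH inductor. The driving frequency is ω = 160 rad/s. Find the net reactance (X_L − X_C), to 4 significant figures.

64.03 Ω

X_L = ωL = 91.20 Ω
X_C = 1/(ωC) = 27.17 Ω
X = 91.20 − 27.17 = 64.03 Ω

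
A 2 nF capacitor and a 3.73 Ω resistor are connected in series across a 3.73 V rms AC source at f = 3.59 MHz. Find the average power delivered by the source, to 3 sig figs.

103 mW

ω = 2πf = 2.256e+07 rad/s
X_C = 1/(ωC) = 22.2 Ω
Z = 3.73 − j22.2 Ω
|Z| = √(3.73² + 22.2²) = 22.5 Ω
∠Z = arctan(-22.2/3.73) = -80.4°
I = V/|Z| = 166 mA
P = VI cos φ = 3.73 × 0.166 × cos(-80.4°) = 103 mW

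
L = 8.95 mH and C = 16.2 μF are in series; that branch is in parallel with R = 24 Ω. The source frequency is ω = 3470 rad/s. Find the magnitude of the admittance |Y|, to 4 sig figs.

X_L = ωL = 31.06 Ω
X_C = 1/(ωC) = 17.79 Ω
Branch 1: Z₁ = R = 24.00 Ω
Branch 2 (series LC): Z₂ = j(X_L − X_C) = j13.27 Ω
Parallel: Z = Z₁Z₂/(Z₁+Z₂), |Z| = 11.61 Ω, ∠Z = 61.07°
|Y| = 1/|Z| = 86.12 mS

86.12 mS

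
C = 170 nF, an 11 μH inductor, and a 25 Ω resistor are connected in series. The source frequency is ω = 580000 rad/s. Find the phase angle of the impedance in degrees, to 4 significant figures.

-8.558°

X_L = ωL = 6.380 Ω
X_C = 1/(ωC) = 10.14 Ω
Net reactance X = X_L − X_C = -3.762 Ω
Z = 25.00 − j3.762 Ω
|Z| = √(25.00² + 3.762²) = 25.28 Ω
∠Z = arctan(-3.762/25.00) = -8.558°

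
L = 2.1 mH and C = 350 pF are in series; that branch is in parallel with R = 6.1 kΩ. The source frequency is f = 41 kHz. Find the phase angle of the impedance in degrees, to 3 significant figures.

-30.0°

ω = 2πf = 257600 rad/s
X_L = ωL = 541 Ω
X_C = 1/(ωC) = 11100 Ω
Branch 1: Z₁ = R = 6100 Ω
Branch 2 (series LC): Z₂ = j(X_L − X_C) = −j10500 Ω
Parallel: Z = Z₁Z₂/(Z₁+Z₂), |Z| = 5280 Ω, ∠Z = -30.0°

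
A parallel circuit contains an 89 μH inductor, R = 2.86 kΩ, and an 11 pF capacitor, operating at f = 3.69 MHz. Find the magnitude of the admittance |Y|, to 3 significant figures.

418 μS

ω = 2πf = 2.318e+07 rad/s
X_L = ωL = 2060 Ω
X_C = 1/(ωC) = 3920 Ω
Parallel: admittances add. Y = 1/R + 1/(jωL) + jωC
Y = (0.000350 − j0.000230) S
|Y| = 0.000418 S → |Z| = 1/|Y| = 2390 Ω, ∠Z = −∠Y = 33.3°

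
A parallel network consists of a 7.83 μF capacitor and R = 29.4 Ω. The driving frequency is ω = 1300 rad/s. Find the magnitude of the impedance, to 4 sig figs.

X_C = 1/(ωC) = 98.24 Ω
Parallel: admittances add. Y = 1/R + jωC
Y = (0.03401 + j0.01018) S
|Y| = 0.03550 S → |Z| = 1/|Y| = 28.17 Ω, ∠Z = −∠Y = -16.66°

28.17 Ω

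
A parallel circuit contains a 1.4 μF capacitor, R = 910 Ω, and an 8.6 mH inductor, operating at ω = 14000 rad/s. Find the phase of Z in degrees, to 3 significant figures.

-84.4°

X_L = ωL = 120 Ω
X_C = 1/(ωC) = 51.0 Ω
Parallel: admittances add. Y = 1/R + 1/(jωL) + jωC
Y = (0.00110 + j0.0113) S
|Y| = 0.0113 S → |Z| = 1/|Y| = 88.1 Ω, ∠Z = −∠Y = -84.4°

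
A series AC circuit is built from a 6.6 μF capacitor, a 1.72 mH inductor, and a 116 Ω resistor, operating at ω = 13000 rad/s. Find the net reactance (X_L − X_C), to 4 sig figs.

X_L = ωL = 22.36 Ω
X_C = 1/(ωC) = 11.66 Ω
X = 22.36 − 11.66 = 10.70 Ω

10.70 Ω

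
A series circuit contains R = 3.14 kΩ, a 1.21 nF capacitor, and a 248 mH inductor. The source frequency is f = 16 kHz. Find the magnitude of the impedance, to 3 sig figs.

ω = 2πf = 100500 rad/s
X_L = ωL = 24900 Ω
X_C = 1/(ωC) = 8220 Ω
Net reactance X = X_L − X_C = 16700 Ω
Z = 3140 + j16700 Ω
|Z| = √(3140² + 16700²) = 17000 Ω

17000 Ω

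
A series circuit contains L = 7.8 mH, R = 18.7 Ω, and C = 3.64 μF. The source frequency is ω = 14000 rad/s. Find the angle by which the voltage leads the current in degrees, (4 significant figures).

78.21°

X_L = ωL = 109.2 Ω
X_C = 1/(ωC) = 19.62 Ω
Net reactance X = X_L − X_C = 89.58 Ω
Z = 18.70 + j89.58 Ω
|Z| = √(18.70² + 89.58²) = 91.51 Ω
∠Z = arctan(89.58/18.70) = 78.21°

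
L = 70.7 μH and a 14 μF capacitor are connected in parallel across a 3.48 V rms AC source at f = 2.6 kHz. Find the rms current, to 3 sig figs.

ω = 2πf = 16340 rad/s
X_L = ωL = 1.15 Ω
X_C = 1/(ωC) = 4.37 Ω
Parallel: admittances add. Y = 1/(jωL) + jωC
Y = (0 − j0.637) S
|Y| = 0.637 S → |Z| = 1/|Y| = 1.57 Ω, ∠Z = −∠Y = 90.0°
I = V/|Z| = 3.48/1.57 = 2.22 A

2.22 A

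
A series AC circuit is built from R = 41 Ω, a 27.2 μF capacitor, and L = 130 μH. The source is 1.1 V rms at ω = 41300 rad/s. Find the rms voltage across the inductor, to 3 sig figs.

0.143 V

X_L = ωL = 5.37 Ω
X_C = 1/(ωC) = 0.890 Ω
Net reactance X = X_L − X_C = 4.48 Ω
Z = 41.0 + j4.48 Ω
|Z| = √(41.0² + 4.48²) = 41.2 Ω
I = V/|Z| = 26.7 mA
V_L = I·|Z_L| = 0.0267 × 5.37 = 0.143 V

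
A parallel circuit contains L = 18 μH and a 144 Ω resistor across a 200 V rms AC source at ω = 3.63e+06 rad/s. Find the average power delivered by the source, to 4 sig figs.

X_L = ωL = 65.34 Ω
Parallel: admittances add. Y = 1/R + 1/(jωL)
Y = (0.006944 − j0.01530) S
|Y| = 0.01681 S → |Z| = 1/|Y| = 59.50 Ω, ∠Z = −∠Y = 65.59°
I = V/|Z| = 3.361 A
P = VI cos φ = 200 × 3.361 × cos(65.59°) = 277.8 W

277.8 W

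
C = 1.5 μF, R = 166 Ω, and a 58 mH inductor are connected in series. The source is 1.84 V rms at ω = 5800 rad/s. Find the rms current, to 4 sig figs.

X_L = ωL = 336.4 Ω
X_C = 1/(ωC) = 114.9 Ω
Net reactance X = X_L − X_C = 221.5 Ω
Z = 166.0 + j221.5 Ω
|Z| = √(166.0² + 221.5²) = 276.8 Ω
I = V/|Z| = 1.84/276.8 = 6.648 mA

6.648 mA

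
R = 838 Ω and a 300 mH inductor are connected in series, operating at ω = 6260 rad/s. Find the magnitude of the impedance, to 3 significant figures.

X_L = ωL = 1880 Ω
Z = 838 + j1880 Ω
|Z| = √(838² + 1880²) = 2060 Ω

2060 Ω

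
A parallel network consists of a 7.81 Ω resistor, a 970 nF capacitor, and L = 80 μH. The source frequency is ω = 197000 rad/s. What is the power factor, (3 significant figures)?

X_L = ωL = 15.8 Ω
X_C = 1/(ωC) = 5.23 Ω
Parallel: admittances add. Y = 1/R + 1/(jωL) + jωC
Y = (0.128 + j0.128) S
|Y| = 0.181 S → |Z| = 1/|Y| = 5.53 Ω, ∠Z = −∠Y = -44.9°
cos φ = cos(-44.9°) = 0.708

0.708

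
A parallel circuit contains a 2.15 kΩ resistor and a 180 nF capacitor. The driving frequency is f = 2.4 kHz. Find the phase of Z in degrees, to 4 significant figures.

ω = 2πf = 15080 rad/s
X_C = 1/(ωC) = 368.4 Ω
Parallel: admittances add. Y = 1/R + jωC
Y = (0.0004651 + j0.002714) S
|Y| = 0.002754 S → |Z| = 1/|Y| = 363.1 Ω, ∠Z = −∠Y = -80.28°

-80.28°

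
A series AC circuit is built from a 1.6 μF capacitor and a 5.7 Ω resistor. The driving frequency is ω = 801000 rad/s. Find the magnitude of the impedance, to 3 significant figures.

X_C = 1/(ωC) = 0.780 Ω
Z = 5.70 − j0.780 Ω
|Z| = √(5.70² + 0.780²) = 5.75 Ω

5.75 Ω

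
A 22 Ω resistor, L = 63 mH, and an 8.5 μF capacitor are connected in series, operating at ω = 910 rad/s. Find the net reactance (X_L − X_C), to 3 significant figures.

-72.0 Ω

X_L = ωL = 57.3 Ω
X_C = 1/(ωC) = 129 Ω
X = 57.3 − 129 = -72.0 Ω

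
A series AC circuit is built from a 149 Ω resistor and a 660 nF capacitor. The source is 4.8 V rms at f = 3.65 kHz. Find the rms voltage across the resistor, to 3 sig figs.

ω = 2πf = 22930 rad/s
X_C = 1/(ωC) = 66.1 Ω
Z = 149 − j66.1 Ω
|Z| = √(149² + 66.1²) = 163 Ω
I = V/|Z| = 29.4 mA
V_R = I·|Z_R| = 0.0294 × 149 = 4.39 V

4.39 V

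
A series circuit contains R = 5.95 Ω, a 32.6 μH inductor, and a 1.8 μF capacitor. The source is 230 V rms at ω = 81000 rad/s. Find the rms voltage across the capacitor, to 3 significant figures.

X_L = ωL = 2.64 Ω
X_C = 1/(ωC) = 6.86 Ω
Net reactance X = X_L − X_C = -4.22 Ω
Z = 5.95 − j4.22 Ω
|Z| = √(5.95² + 4.22²) = 7.29 Ω
I = V/|Z| = 31.5 A
V_C = I·|Z_C| = 31.5 × 6.86 = 216 V

216 V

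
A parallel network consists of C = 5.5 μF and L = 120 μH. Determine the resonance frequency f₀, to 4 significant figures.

ω₀ = 1/√(LC) = 1/√(0.00012 × 5.5e-06) = 38920 rad/s
f₀ = ω₀/(2π) = 6.195 kHz

6.195 kHz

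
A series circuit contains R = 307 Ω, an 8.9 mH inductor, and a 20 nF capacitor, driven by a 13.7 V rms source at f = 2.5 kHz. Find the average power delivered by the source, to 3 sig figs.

6.16 mW

ω = 2πf = 15710 rad/s
X_L = ωL = 140 Ω
X_C = 1/(ωC) = 3180 Ω
Net reactance X = X_L − X_C = -3040 Ω
Z = 307 − j3040 Ω
|Z| = √(307² + 3040²) = 3060 Ω
∠Z = arctan(-3040/307) = -84.2°
I = V/|Z| = 4.48 mA
P = VI cos φ = 13.7 × 0.00448 × cos(-84.2°) = 6.16 mW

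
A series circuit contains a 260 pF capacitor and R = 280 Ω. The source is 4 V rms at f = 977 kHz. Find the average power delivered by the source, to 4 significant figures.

9.513 mW

ω = 2πf = 6.139e+06 rad/s
X_C = 1/(ωC) = 626.5 Ω
Z = 280.0 − j626.5 Ω
|Z| = √(280.0² + 626.5²) = 686.3 Ω
∠Z = arctan(-626.5/280.0) = -65.92°
I = V/|Z| = 5.829 mA
P = VI cos φ = 4 × 0.005829 × cos(-65.92°) = 9.513 mW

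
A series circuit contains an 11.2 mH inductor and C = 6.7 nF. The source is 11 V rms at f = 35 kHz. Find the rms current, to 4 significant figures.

6.165 mA

ω = 2πf = 219900 rad/s
X_L = ωL = 2463 Ω
X_C = 1/(ωC) = 678.7 Ω
Net reactance X = X_L − X_C = 1784 Ω
Z = j1784 Ω
|Z| = √(0² + 1784²) = 1784 Ω
I = V/|Z| = 11/1784 = 6.165 mA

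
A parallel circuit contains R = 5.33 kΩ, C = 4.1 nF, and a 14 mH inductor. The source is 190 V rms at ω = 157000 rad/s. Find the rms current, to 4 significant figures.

50.56 mA

X_L = ωL = 2198 Ω
X_C = 1/(ωC) = 1554 Ω
Parallel: admittances add. Y = 1/R + 1/(jωL) + jωC
Y = (0.0001876 + j0.0001887) S
|Y| = 0.0002661 S → |Z| = 1/|Y| = 3758 Ω, ∠Z = −∠Y = -45.17°
I = V/|Z| = 190/3758 = 50.56 mA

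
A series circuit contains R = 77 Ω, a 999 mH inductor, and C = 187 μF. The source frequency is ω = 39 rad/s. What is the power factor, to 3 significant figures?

X_L = ωL = 39.0 Ω
X_C = 1/(ωC) = 137 Ω
Net reactance X = X_L − X_C = -98.2 Ω
Z = 77.0 − j98.2 Ω
|Z| = √(77.0² + 98.2²) = 125 Ω
∠Z = arctan(-98.2/77.0) = -51.9°
cos φ = cos(-51.9°) = 0.617

0.617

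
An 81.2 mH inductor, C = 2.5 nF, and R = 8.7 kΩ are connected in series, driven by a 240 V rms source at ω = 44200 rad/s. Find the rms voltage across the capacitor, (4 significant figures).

211.4 V

X_L = ωL = 3589 Ω
X_C = 1/(ωC) = 9050 Ω
Net reactance X = X_L − X_C = -5461 Ω
Z = 8700 − j5461 Ω
|Z| = √(8700² + 5461²) = 10270 Ω
I = V/|Z| = 23.36 mA
V_C = I·|Z_C| = 0.02336 × 9050 = 211.4 V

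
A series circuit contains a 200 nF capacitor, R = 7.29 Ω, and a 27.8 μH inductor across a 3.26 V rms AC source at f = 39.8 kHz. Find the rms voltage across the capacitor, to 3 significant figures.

4.36 V

ω = 2πf = 250100 rad/s
X_L = ωL = 6.95 Ω
X_C = 1/(ωC) = 20.0 Ω
Net reactance X = X_L − X_C = -13.0 Ω
Z = 7.29 − j13.0 Ω
|Z| = √(7.29² + 13.0²) = 14.9 Ω
I = V/|Z| = 218 mA
V_C = I·|Z_C| = 0.218 × 20.0 = 4.36 V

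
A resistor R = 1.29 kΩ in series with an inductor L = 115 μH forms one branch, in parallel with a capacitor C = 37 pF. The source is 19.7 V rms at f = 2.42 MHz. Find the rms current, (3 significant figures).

6.58 mA

ω = 2πf = 1.521e+07 rad/s
X_L = ωL = 1750 Ω
X_C = 1/(ωC) = 1780 Ω
Branch 1 (R+jX_L): Z₁ = 1290 + j1750 Ω, |Z₁| = 2170 Ω
Branch 2 (−jX_C): Z₂ = −j1780 Ω
Parallel: Z = Z₁Z₂/(Z₁+Z₂), |Z| = 2990 Ω, ∠Z = -35.1°
I = V/|Z| = 19.7/2990 = 6.58 mA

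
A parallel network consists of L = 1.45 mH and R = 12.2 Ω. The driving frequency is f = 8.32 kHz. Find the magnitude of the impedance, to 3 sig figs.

ω = 2πf = 52280 rad/s
X_L = ωL = 75.8 Ω
Parallel: admittances add. Y = 1/R + 1/(jωL)
Y = (0.0820 − j0.0132) S
|Y| = 0.0830 S → |Z| = 1/|Y| = 12.0 Ω, ∠Z = −∠Y = 9.14°

12.0 Ω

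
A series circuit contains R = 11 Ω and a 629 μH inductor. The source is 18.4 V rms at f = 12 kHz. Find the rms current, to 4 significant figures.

ω = 2πf = 75400 rad/s
X_L = ωL = 47.43 Ω
Z = 11.00 + j47.43 Ω
|Z| = √(11.00² + 47.43²) = 48.68 Ω
I = V/|Z| = 18.4/48.68 = 377.9 mA

377.9 mA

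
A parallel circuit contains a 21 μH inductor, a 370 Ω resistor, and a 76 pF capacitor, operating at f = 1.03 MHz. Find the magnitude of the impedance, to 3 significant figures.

136 Ω

ω = 2πf = 6.472e+06 rad/s
X_L = ωL = 136 Ω
X_C = 1/(ωC) = 2030 Ω
Parallel: admittances add. Y = 1/R + 1/(jωL) + jωC
Y = (0.00270 − j0.00687) S
|Y| = 0.00738 S → |Z| = 1/|Y| = 136 Ω, ∠Z = −∠Y = 68.5°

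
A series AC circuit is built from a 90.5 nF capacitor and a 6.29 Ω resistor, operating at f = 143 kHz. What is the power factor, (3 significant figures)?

ω = 2πf = 898500 rad/s
X_C = 1/(ωC) = 12.3 Ω
Z = 6.29 − j12.3 Ω
|Z| = √(6.29² + 12.3²) = 13.8 Ω
∠Z = arctan(-12.3/6.29) = -62.9°
cos φ = cos(-62.9°) = 0.455

0.455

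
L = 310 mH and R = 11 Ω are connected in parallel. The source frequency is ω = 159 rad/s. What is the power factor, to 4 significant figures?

X_L = ωL = 49.29 Ω
Parallel: admittances add. Y = 1/R + 1/(jωL)
Y = (0.09091 − j0.02029) S
|Y| = 0.09315 S → |Z| = 1/|Y| = 10.74 Ω, ∠Z = −∠Y = 12.58°
cos φ = cos(12.58°) = 0.9760

0.9760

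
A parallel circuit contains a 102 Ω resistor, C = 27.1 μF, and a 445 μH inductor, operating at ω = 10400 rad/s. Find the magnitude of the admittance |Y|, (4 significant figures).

X_L = ωL = 4.628 Ω
X_C = 1/(ωC) = 3.548 Ω
Parallel: admittances add. Y = 1/R + 1/(jωL) + jωC
Y = (0.009804 + j0.06576) S
|Y| = 0.06649 S → |Z| = 1/|Y| = 15.04 Ω, ∠Z = −∠Y = -81.52°

66.49 mS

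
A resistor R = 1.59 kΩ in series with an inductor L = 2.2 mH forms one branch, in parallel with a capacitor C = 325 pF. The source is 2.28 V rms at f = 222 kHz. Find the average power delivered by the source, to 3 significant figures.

692 μW

ω = 2πf = 1.395e+06 rad/s
X_L = ωL = 3070 Ω
X_C = 1/(ωC) = 2210 Ω
Branch 1 (R+jX_L): Z₁ = 1590 + j3070 Ω, |Z₁| = 3460 Ω
Branch 2 (−jX_C): Z₂ = −j2210 Ω
Parallel: Z = Z₁Z₂/(Z₁+Z₂), |Z| = 4210 Ω, ∠Z = -55.9°
I = V/|Z| = 541 μA
P = VI cos φ = 2.28 × 0.000541 × cos(-55.9°) = 692 μW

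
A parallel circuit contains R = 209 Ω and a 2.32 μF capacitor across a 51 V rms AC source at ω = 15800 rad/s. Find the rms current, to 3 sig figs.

X_C = 1/(ωC) = 27.3 Ω
Parallel: admittances add. Y = 1/R + jωC
Y = (0.00478 + j0.0367) S
|Y| = 0.0370 S → |Z| = 1/|Y| = 27.1 Ω, ∠Z = −∠Y = -82.6°
I = V/|Z| = 51/27.1 = 1.89 A

1.89 A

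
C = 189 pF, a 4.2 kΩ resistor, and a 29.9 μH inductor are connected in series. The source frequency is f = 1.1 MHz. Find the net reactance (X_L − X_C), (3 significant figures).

ω = 2πf = 6.912e+06 rad/s
X_L = ωL = 207 Ω
X_C = 1/(ωC) = 766 Ω
X = 207 − 766 = -559 Ω

-559 Ω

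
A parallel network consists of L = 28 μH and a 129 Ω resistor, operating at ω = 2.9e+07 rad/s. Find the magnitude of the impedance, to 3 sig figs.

X_L = ωL = 812 Ω
Parallel: admittances add. Y = 1/R + 1/(jωL)
Y = (0.00775 − j0.00123) S
|Y| = 0.00785 S → |Z| = 1/|Y| = 127 Ω, ∠Z = −∠Y = 9.03°

127 Ω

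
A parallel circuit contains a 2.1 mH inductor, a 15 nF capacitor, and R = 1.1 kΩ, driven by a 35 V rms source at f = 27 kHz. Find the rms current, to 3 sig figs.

33.1 mA

ω = 2πf = 169600 rad/s
X_L = ωL = 356 Ω
X_C = 1/(ωC) = 393 Ω
Parallel: admittances add. Y = 1/R + 1/(jωL) + jωC
Y = (0.000909 − j0.000262) S
|Y| = 0.000946 S → |Z| = 1/|Y| = 1060 Ω, ∠Z = −∠Y = 16.1°
I = V/|Z| = 35/1060 = 33.1 mA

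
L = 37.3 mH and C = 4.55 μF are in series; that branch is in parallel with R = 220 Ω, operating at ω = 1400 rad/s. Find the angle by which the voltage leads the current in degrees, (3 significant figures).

-64.5°

X_L = ωL = 52.2 Ω
X_C = 1/(ωC) = 157 Ω
Branch 1: Z₁ = R = 220 Ω
Branch 2 (series LC): Z₂ = j(X_L − X_C) = −j105 Ω
Parallel: Z = Z₁Z₂/(Z₁+Z₂), |Z| = 94.6 Ω, ∠Z = -64.5°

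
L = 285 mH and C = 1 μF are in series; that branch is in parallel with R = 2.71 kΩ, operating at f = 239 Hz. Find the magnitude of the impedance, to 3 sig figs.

ω = 2πf = 1502 rad/s
X_L = ωL = 428 Ω
X_C = 1/(ωC) = 666 Ω
Branch 1: Z₁ = R = 2710 Ω
Branch 2 (series LC): Z₂ = j(X_L − X_C) = −j238 Ω
Parallel: Z = Z₁Z₂/(Z₁+Z₂), |Z| = 237 Ω, ∠Z = -85.0°

237 Ω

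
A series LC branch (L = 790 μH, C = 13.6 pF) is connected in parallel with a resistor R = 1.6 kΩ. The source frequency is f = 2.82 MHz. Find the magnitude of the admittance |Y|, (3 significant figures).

633 μS

ω = 2πf = 1.772e+07 rad/s
X_L = ωL = 14000 Ω
X_C = 1/(ωC) = 4150 Ω
Branch 1: Z₁ = R = 1600 Ω
Branch 2 (series LC): Z₂ = j(X_L − X_C) = j9850 Ω
Parallel: Z = Z₁Z₂/(Z₁+Z₂), |Z| = 1580 Ω, ∠Z = 9.23°
|Y| = 1/|Z| = 633 μS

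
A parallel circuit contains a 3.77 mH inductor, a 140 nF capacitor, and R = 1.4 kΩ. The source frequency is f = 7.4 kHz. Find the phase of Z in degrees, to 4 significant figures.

-48.40°

ω = 2πf = 46500 rad/s
X_L = ωL = 175.3 Ω
X_C = 1/(ωC) = 153.6 Ω
Parallel: admittances add. Y = 1/R + 1/(jωL) + jωC
Y = (0.0007143 + j0.0008045) S
|Y| = 0.001076 S → |Z| = 1/|Y| = 929.5 Ω, ∠Z = −∠Y = -48.40°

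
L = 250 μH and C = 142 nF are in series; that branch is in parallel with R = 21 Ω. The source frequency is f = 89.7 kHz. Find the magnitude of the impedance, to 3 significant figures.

20.7 Ω

ω = 2πf = 563600 rad/s
X_L = ωL = 141 Ω
X_C = 1/(ωC) = 12.5 Ω
Branch 1: Z₁ = R = 21.0 Ω
Branch 2 (series LC): Z₂ = j(X_L − X_C) = j128 Ω
Parallel: Z = Z₁Z₂/(Z₁+Z₂), |Z| = 20.7 Ω, ∠Z = 9.29°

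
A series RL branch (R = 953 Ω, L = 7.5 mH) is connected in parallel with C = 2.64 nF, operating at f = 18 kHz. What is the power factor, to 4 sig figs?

0.9348

ω = 2πf = 113100 rad/s
X_L = ωL = 848.2 Ω
X_C = 1/(ωC) = 3349 Ω
Branch 1 (R+jX_L): Z₁ = 953.0 + j848.2 Ω, |Z₁| = 1276 Ω
Branch 2 (−jX_C): Z₂ = −j3349 Ω
Parallel: Z = Z₁Z₂/(Z₁+Z₂), |Z| = 1597 Ω, ∠Z = 20.81°
cos φ = cos(20.81°) = 0.9348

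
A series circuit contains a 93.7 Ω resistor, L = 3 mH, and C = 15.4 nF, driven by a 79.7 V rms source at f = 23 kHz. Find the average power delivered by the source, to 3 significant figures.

ω = 2πf = 144500 rad/s
X_L = ωL = 434 Ω
X_C = 1/(ωC) = 449 Ω
Net reactance X = X_L − X_C = -15.8 Ω
Z = 93.7 − j15.8 Ω
|Z| = √(93.7² + 15.8²) = 95.0 Ω
∠Z = arctan(-15.8/93.7) = -9.57°
I = V/|Z| = 839 mA
P = VI cos φ = 79.7 × 0.839 × cos(-9.57°) = 65.9 W

65.9 W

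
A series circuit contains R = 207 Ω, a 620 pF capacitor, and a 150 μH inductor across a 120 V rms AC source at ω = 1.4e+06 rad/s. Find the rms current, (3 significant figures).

X_L = ωL = 210 Ω
X_C = 1/(ωC) = 1150 Ω
Net reactance X = X_L − X_C = -942 Ω
Z = 207 − j942 Ω
|Z| = √(207² + 942²) = 965 Ω
I = V/|Z| = 120/965 = 124 mA

124 mA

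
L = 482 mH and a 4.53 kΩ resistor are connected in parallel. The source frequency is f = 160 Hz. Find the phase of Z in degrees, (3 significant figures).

83.9°

ω = 2πf = 1005 rad/s
X_L = ωL = 485 Ω
Parallel: admittances add. Y = 1/R + 1/(jωL)
Y = (0.000221 − j0.00206) S
|Y| = 0.00208 S → |Z| = 1/|Y| = 482 Ω, ∠Z = −∠Y = 83.9°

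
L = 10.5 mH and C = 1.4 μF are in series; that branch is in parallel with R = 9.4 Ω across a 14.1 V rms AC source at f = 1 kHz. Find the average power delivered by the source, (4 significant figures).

21.15 W

ω = 2πf = 6283 rad/s
X_L = ωL = 65.97 Ω
X_C = 1/(ωC) = 113.7 Ω
Branch 1: Z₁ = R = 9.400 Ω
Branch 2 (series LC): Z₂ = j(X_L − X_C) = −j47.71 Ω
Parallel: Z = Z₁Z₂/(Z₁+Z₂), |Z| = 9.223 Ω, ∠Z = -11.15°
I = V/|Z| = 1.529 A
P = VI cos φ = 14.1 × 1.529 × cos(-11.15°) = 21.15 W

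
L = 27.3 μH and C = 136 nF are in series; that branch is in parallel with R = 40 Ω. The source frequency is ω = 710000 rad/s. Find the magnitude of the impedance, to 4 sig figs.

X_L = ωL = 19.38 Ω
X_C = 1/(ωC) = 10.36 Ω
Branch 1: Z₁ = R = 40.00 Ω
Branch 2 (series LC): Z₂ = j(X_L − X_C) = j9.027 Ω
Parallel: Z = Z₁Z₂/(Z₁+Z₂), |Z| = 8.805 Ω, ∠Z = 77.28°

8.805 Ω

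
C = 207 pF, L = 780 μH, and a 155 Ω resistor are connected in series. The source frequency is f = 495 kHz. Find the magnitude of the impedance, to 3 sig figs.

886 Ω

ω = 2πf = 3.11e+06 rad/s
X_L = ωL = 2430 Ω
X_C = 1/(ωC) = 1550 Ω
Net reactance X = X_L − X_C = 873 Ω
Z = 155 + j873 Ω
|Z| = √(155² + 873²) = 886 Ω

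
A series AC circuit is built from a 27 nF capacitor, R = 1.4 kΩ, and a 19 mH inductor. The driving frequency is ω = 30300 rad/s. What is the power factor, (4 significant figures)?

X_L = ωL = 575.7 Ω
X_C = 1/(ωC) = 1222 Ω
Net reactance X = X_L − X_C = -646.6 Ω
Z = 1400 − j646.6 Ω
|Z| = √(1400² + 646.6²) = 1542 Ω
∠Z = arctan(-646.6/1400) = -24.79°
cos φ = cos(-24.79°) = 0.9078

0.9078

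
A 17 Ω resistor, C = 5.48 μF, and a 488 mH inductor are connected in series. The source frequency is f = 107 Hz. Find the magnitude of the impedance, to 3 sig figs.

59.1 Ω

ω = 2πf = 672.3 rad/s
X_L = ωL = 328 Ω
X_C = 1/(ωC) = 271 Ω
Net reactance X = X_L − X_C = 56.7 Ω
Z = 17.0 + j56.7 Ω
|Z| = √(17.0² + 56.7²) = 59.1 Ω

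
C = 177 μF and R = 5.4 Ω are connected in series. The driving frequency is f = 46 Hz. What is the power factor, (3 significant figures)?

0.266

ω = 2πf = 289.0 rad/s
X_C = 1/(ωC) = 19.5 Ω
Z = 5.40 − j19.5 Ω
|Z| = √(5.40² + 19.5²) = 20.3 Ω
∠Z = arctan(-19.5/5.40) = -74.6°
cos φ = cos(-74.6°) = 0.266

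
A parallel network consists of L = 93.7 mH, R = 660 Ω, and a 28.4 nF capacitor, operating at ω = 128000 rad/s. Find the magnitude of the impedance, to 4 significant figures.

259.0 Ω

X_L = ωL = 11990 Ω
X_C = 1/(ωC) = 275.1 Ω
Parallel: admittances add. Y = 1/R + 1/(jωL) + jωC
Y = (0.001515 + j0.003552) S
|Y| = 0.003861 S → |Z| = 1/|Y| = 259.0 Ω, ∠Z = −∠Y = -66.90°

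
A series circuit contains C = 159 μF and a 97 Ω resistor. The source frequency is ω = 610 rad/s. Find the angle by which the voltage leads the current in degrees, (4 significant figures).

X_C = 1/(ωC) = 10.31 Ω
Z = 97.00 − j10.31 Ω
|Z| = √(97.00² + 10.31²) = 97.55 Ω
∠Z = arctan(-10.31/97.00) = -6.067°

-6.067°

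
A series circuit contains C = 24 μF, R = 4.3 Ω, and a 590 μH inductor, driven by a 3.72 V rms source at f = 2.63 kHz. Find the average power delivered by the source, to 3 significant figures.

ω = 2πf = 16520 rad/s
X_L = ωL = 9.75 Ω
X_C = 1/(ωC) = 2.52 Ω
Net reactance X = X_L − X_C = 7.23 Ω
Z = 4.30 + j7.23 Ω
|Z| = √(4.30² + 7.23²) = 8.41 Ω
∠Z = arctan(7.23/4.30) = 59.3°
I = V/|Z| = 442 mA
P = VI cos φ = 3.72 × 0.442 × cos(59.3°) = 841 mW

841 mW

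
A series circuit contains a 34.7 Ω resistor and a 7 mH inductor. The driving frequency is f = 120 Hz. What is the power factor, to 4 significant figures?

0.9886

ω = 2πf = 754.0 rad/s
X_L = ωL = 5.278 Ω
Z = 34.70 + j5.278 Ω
|Z| = √(34.70² + 5.278²) = 35.10 Ω
∠Z = arctan(5.278/34.70) = 8.648°
cos φ = cos(8.648°) = 0.9886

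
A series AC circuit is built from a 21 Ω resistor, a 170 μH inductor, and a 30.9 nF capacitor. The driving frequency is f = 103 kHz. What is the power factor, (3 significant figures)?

ω = 2πf = 647200 rad/s
X_L = ωL = 110 Ω
X_C = 1/(ωC) = 50.0 Ω
Net reactance X = X_L − X_C = 60.0 Ω
Z = 21.0 + j60.0 Ω
|Z| = √(21.0² + 60.0²) = 63.6 Ω
∠Z = arctan(60.0/21.0) = 70.7°
cos φ = cos(70.7°) = 0.330

0.330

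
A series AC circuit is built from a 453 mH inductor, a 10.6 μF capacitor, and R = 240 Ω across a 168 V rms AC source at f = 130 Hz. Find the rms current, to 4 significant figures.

ω = 2πf = 816.8 rad/s
X_L = ωL = 370.0 Ω
X_C = 1/(ωC) = 115.5 Ω
Net reactance X = X_L − X_C = 254.5 Ω
Z = 240.0 + j254.5 Ω
|Z| = √(240.0² + 254.5²) = 349.8 Ω
I = V/|Z| = 168/349.8 = 480.2 mA

480.2 mA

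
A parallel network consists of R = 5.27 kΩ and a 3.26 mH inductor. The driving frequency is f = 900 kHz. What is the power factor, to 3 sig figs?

0.961

ω = 2πf = 5.655e+06 rad/s
X_L = ωL = 18400 Ω
Parallel: admittances add. Y = 1/R + 1/(jωL)
Y = (0.000190 − j5.42e-05) S
|Y| = 0.000197 S → |Z| = 1/|Y| = 5070 Ω, ∠Z = −∠Y = 16.0°
cos φ = cos(16.0°) = 0.961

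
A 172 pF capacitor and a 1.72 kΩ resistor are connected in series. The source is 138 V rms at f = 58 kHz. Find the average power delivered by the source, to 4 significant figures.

ω = 2πf = 364400 rad/s
X_C = 1/(ωC) = 15950 Ω
Z = 1720 − j15950 Ω
|Z| = √(1720² + 15950²) = 16050 Ω
∠Z = arctan(-15950/1720) = -83.85°
I = V/|Z| = 8.600 mA
P = VI cos φ = 138 × 0.008600 × cos(-83.85°) = 127.2 mW

127.2 mW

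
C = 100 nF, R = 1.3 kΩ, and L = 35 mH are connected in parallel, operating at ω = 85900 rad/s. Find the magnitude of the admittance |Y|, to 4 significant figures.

8.293 mS

X_L = ωL = 3007 Ω
X_C = 1/(ωC) = 116.4 Ω
Parallel: admittances add. Y = 1/R + 1/(jωL) + jωC
Y = (0.0007692 + j0.008257) S
|Y| = 0.008293 S → |Z| = 1/|Y| = 120.6 Ω, ∠Z = −∠Y = -84.68°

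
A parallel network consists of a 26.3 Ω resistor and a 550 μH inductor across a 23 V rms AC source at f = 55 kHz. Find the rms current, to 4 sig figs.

882.9 mA

ω = 2πf = 345600 rad/s
X_L = ωL = 190.1 Ω
Parallel: admittances add. Y = 1/R + 1/(jωL)
Y = (0.03802 − j0.005261) S
|Y| = 0.03839 S → |Z| = 1/|Y| = 26.05 Ω, ∠Z = −∠Y = 7.878°
I = V/|Z| = 23/26.05 = 882.9 mA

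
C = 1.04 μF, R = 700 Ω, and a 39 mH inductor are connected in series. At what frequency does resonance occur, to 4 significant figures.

790.3 Hz

ω₀ = 1/√(LC) = 1/√(0.039 × 1.04e-06) = 4965 rad/s
f₀ = ω₀/(2π) = 790.3 Hz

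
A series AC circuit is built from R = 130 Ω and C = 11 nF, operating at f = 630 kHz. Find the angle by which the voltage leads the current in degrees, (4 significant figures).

ω = 2πf = 3.958e+06 rad/s
X_C = 1/(ωC) = 22.97 Ω
Z = 130.0 − j22.97 Ω
|Z| = √(130.0² + 22.97²) = 132.0 Ω
∠Z = arctan(-22.97/130.0) = -10.02°

-10.02°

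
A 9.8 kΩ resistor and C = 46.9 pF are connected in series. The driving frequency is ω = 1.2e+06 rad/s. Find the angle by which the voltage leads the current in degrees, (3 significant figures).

X_C = 1/(ωC) = 17800 Ω
Z = 9800 − j17800 Ω
|Z| = √(9800² + 17800²) = 20300 Ω
∠Z = arctan(-17800/9800) = -61.1°

-61.1°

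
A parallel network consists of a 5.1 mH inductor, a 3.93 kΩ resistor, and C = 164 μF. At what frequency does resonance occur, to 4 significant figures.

174.0 Hz

ω₀ = 1/√(LC) = 1/√(0.0051 × 0.000164) = 1093 rad/s
f₀ = ω₀/(2π) = 174.0 Hz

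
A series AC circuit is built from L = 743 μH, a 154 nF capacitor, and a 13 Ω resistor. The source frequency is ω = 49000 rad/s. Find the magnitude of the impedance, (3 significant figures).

97.0 Ω

X_L = ωL = 36.4 Ω
X_C = 1/(ωC) = 133 Ω
Net reactance X = X_L − X_C = -96.1 Ω
Z = 13.0 − j96.1 Ω
|Z| = √(13.0² + 96.1²) = 97.0 Ω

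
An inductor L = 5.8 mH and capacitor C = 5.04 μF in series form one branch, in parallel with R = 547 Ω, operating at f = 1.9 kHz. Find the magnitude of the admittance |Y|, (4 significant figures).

ω = 2πf = 11940 rad/s
X_L = ωL = 69.24 Ω
X_C = 1/(ωC) = 16.62 Ω
Branch 1: Z₁ = R = 547.0 Ω
Branch 2 (series LC): Z₂ = j(X_L − X_C) = j52.62 Ω
Parallel: Z = Z₁Z₂/(Z₁+Z₂), |Z| = 52.38 Ω, ∠Z = 84.51°
|Y| = 1/|Z| = 19.09 mS

19.09 mS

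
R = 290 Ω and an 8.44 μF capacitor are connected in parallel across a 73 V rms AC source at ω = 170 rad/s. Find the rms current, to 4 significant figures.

272.6 mA

X_C = 1/(ωC) = 697.0 Ω
Parallel: admittances add. Y = 1/R + jωC
Y = (0.003448 + j0.001435) S
|Y| = 0.003735 S → |Z| = 1/|Y| = 267.7 Ω, ∠Z = −∠Y = -22.59°
I = V/|Z| = 73/267.7 = 272.6 mA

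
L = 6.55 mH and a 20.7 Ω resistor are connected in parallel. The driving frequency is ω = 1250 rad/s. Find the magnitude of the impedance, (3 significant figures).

X_L = ωL = 8.19 Ω
Parallel: admittances add. Y = 1/R + 1/(jωL)
Y = (0.0483 − j0.122) S
|Y| = 0.131 S → |Z| = 1/|Y| = 7.61 Ω, ∠Z = −∠Y = 68.4°

7.61 Ω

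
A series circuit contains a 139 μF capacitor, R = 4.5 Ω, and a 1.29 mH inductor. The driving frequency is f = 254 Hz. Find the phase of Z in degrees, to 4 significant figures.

-28.56°

ω = 2πf = 1596 rad/s
X_L = ωL = 2.059 Ω
X_C = 1/(ωC) = 4.508 Ω
Net reactance X = X_L − X_C = -2.449 Ω
Z = 4.500 − j2.449 Ω
|Z| = √(4.500² + 2.449²) = 5.123 Ω
∠Z = arctan(-2.449/4.500) = -28.56°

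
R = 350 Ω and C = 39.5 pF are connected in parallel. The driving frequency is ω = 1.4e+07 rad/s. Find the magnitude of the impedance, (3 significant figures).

344 Ω

X_C = 1/(ωC) = 1810 Ω
Parallel: admittances add. Y = 1/R + jωC
Y = (0.00286 + j0.000553) S
|Y| = 0.00291 S → |Z| = 1/|Y| = 344 Ω, ∠Z = −∠Y = -11.0°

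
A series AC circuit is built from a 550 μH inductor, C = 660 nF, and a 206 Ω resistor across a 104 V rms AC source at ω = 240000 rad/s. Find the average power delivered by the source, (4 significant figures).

38.26 W

X_L = ωL = 132.0 Ω
X_C = 1/(ωC) = 6.313 Ω
Net reactance X = X_L − X_C = 125.7 Ω
Z = 206.0 + j125.7 Ω
|Z| = √(206.0² + 125.7²) = 241.3 Ω
∠Z = arctan(125.7/206.0) = 31.39°
I = V/|Z| = 431.0 mA
P = VI cos φ = 104 × 0.4310 × cos(31.39°) = 38.26 W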